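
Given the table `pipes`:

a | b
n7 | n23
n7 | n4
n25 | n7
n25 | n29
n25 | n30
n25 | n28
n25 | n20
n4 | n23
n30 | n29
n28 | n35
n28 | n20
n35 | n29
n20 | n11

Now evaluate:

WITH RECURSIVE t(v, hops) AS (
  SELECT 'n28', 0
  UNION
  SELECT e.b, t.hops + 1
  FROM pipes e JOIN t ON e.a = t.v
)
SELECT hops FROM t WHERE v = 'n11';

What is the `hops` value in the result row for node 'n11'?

2

Base: (n28, hops=0).
Iteration 1: edges from {n28} -> (n20, hops=1), (n35, hops=1).
Iteration 2: edges from {n20,n35} -> (n11, hops=2), (n29, hops=2).
Iteration 3: no outgoing edges from {n11,n29}; recursion stops.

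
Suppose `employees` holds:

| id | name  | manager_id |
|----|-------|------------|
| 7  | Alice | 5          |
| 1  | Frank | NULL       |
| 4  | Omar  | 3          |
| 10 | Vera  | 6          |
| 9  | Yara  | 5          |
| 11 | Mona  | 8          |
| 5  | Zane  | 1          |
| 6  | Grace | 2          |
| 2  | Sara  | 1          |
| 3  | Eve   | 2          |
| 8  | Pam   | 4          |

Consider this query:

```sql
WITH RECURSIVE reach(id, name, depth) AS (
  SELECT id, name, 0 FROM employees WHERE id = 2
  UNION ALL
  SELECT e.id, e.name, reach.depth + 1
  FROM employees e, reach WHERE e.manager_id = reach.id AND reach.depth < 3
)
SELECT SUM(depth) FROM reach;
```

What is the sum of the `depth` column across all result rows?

Base: id=2 (Sara) at depth 0.
Iteration 1: rows with manager_id in {2} -> Eve (id 3, depth 1), Grace (id 6, depth 1).
Iteration 2: rows with manager_id in {3,6} -> Omar (id 4, depth 2), Vera (id 10, depth 2).
Iteration 3: rows with manager_id in {4,10} -> Pam (id 8, depth 3).
Iteration 4: depth < 3 fails for all current rows; recursion stops.
SUM(depth) = 0 + 1 + 1 + 2 + 2 + 3 = 9.

9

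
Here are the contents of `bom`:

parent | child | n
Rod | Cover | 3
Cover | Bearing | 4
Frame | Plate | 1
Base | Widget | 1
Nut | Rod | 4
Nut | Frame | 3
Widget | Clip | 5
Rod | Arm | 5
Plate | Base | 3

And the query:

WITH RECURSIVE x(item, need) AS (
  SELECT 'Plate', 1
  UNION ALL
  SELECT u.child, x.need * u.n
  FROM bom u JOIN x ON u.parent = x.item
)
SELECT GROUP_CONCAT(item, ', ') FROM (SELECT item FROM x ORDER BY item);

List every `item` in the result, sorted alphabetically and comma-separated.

Base, Clip, Plate, Widget

Base: (Plate, need=1).
Iteration 1: components of {Plate} -> Base = 1*3 = 3.
Iteration 2: components of {Base} -> Widget = 3*1 = 3.
Iteration 3: components of {Widget} -> Clip = 3*5 = 15.
Iteration 4: no further components; recursion stops.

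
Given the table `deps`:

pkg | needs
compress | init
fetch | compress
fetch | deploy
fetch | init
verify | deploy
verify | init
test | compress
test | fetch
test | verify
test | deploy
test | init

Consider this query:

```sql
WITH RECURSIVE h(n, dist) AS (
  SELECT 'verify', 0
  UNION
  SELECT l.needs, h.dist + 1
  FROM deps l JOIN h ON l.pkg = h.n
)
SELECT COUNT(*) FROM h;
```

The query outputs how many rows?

Base: (verify, dist=0).
Iteration 1: edges from {verify} -> (deploy, dist=1), (init, dist=1).
Iteration 2: no outgoing edges from {deploy,init}; recursion stops.
Total rows emitted: 3.

3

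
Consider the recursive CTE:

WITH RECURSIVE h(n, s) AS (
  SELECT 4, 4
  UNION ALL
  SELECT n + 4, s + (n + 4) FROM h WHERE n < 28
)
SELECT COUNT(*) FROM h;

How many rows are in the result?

7

Base: n=4, s=4.
Iteration 1: 4 < 28 holds -> n = 4 + 4 = 8, s = 4 + 8 = 12.
Iteration 2: 8 < 28 holds -> n = 8 + 4 = 12, s = 12 + 12 = 24.
Iteration 3: 12 < 28 holds -> n = 12 + 4 = 16, s = 24 + 16 = 40.
Iteration 4: 16 < 28 holds -> n = 16 + 4 = 20, s = 40 + 20 = 60.
Iteration 5: 20 < 28 holds -> n = 20 + 4 = 24, s = 60 + 24 = 84.
Iteration 6: 24 < 28 holds -> n = 24 + 4 = 28, s = 84 + 28 = 112.
Iteration 7: 28 < 28 fails; recursion stops.
Total rows emitted: 7.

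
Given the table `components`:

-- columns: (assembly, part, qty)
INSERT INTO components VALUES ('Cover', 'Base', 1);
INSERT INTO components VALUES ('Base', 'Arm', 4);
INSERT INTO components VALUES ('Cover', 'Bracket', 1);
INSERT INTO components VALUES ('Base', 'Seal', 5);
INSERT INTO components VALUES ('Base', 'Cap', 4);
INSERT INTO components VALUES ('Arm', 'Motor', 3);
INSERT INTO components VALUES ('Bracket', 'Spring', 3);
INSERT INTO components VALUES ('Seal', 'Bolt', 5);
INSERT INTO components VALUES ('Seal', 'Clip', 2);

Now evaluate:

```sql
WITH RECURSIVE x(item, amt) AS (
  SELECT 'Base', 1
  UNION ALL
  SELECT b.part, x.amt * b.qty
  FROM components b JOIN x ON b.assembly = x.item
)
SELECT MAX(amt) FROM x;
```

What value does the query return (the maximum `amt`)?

Base: (Base, amt=1).
Iteration 1: components of {Base} -> Arm = 1*4 = 4, Cap = 1*4 = 4, Seal = 1*5 = 5.
Iteration 2: components of {Arm,Cap,Seal} -> Bolt = 5*5 = 25, Clip = 5*2 = 10, Motor = 4*3 = 12.
Iteration 3: no further components; recursion stops.
amt values: 1, 4, 5, 4, 12, 25, 10; the maximum is 25.

25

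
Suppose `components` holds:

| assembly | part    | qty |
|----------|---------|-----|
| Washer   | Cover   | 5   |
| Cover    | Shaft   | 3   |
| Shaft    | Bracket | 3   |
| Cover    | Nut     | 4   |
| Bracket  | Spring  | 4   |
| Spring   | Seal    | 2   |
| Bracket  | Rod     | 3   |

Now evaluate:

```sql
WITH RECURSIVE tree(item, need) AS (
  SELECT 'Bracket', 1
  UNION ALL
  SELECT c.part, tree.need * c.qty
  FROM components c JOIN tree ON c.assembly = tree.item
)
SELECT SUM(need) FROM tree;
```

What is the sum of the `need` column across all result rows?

16

Base: (Bracket, need=1).
Iteration 1: components of {Bracket} -> Rod = 1*3 = 3, Spring = 1*4 = 4.
Iteration 2: components of {Rod,Spring} -> Seal = 4*2 = 8.
Iteration 3: no further components; recursion stops.
SUM(need) = 1 + 4 + 3 + 8 = 16.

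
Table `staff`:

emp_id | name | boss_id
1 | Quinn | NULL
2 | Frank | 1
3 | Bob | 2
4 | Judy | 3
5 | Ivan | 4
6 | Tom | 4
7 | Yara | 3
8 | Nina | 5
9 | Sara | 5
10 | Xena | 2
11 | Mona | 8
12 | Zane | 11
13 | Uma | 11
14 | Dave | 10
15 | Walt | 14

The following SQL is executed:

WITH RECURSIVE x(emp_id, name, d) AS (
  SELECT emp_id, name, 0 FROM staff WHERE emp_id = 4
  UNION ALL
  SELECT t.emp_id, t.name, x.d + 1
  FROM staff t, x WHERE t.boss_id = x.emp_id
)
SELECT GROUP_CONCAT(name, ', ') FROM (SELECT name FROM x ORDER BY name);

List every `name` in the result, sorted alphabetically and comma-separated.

Ivan, Judy, Mona, Nina, Sara, Tom, Uma, Zane

Base: emp_id=4 (Judy) at d 0.
Iteration 1: rows with boss_id in {4} -> Ivan (id 5, d 1), Tom (id 6, d 1).
Iteration 2: rows with boss_id in {5,6} -> Nina (id 8, d 2), Sara (id 9, d 2).
Iteration 3: rows with boss_id in {8,9} -> Mona (id 11, d 3).
Iteration 4: rows with boss_id in {11} -> Zane (id 12, d 4), Uma (id 13, d 4).
Iteration 5: no rows with boss_id in {12,13}; recursion stops.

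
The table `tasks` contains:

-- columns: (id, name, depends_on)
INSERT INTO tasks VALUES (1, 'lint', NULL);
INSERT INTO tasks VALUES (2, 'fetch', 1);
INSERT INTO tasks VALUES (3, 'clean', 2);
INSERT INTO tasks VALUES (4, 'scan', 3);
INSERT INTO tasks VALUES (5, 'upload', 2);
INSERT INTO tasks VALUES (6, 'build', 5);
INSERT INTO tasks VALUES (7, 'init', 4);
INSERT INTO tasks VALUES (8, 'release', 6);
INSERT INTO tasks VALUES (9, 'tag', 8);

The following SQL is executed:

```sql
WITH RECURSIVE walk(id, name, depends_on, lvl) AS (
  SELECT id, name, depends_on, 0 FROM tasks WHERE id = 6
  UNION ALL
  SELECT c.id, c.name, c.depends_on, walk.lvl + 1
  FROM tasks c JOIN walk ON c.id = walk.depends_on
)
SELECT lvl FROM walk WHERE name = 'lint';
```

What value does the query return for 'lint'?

Base: id=6 (build), depends_on=5, lvl 0.
Iteration 1: join on id=5 -> upload (id 5, depends_on=2, lvl 1).
Iteration 2: join on id=2 -> fetch (id 2, depends_on=1, lvl 2).
Iteration 3: join on id=1 -> lint (id 1, depends_on=NULL, lvl 3).
Iteration 4: depends_on is NULL; no match; recursion stops.

3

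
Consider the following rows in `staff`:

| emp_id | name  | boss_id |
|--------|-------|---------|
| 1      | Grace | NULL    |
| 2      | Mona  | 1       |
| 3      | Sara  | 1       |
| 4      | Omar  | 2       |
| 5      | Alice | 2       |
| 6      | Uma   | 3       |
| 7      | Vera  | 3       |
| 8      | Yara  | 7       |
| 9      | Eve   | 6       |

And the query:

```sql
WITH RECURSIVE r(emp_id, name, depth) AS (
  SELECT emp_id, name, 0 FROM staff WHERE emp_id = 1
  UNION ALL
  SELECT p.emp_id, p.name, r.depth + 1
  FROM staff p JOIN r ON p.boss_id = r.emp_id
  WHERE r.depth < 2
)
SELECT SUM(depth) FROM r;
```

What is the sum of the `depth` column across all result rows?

10

Base: emp_id=1 (Grace) at depth 0.
Iteration 1: rows with boss_id in {1} -> Mona (id 2, depth 1), Sara (id 3, depth 1).
Iteration 2: rows with boss_id in {2,3} -> Omar (id 4, depth 2), Alice (id 5, depth 2), Uma (id 6, depth 2), Vera (id 7, depth 2).
Iteration 3: depth < 2 fails for all current rows; recursion stops.
SUM(depth) = 0 + 1 + 1 + 2 + 2 + 2 + 2 = 10.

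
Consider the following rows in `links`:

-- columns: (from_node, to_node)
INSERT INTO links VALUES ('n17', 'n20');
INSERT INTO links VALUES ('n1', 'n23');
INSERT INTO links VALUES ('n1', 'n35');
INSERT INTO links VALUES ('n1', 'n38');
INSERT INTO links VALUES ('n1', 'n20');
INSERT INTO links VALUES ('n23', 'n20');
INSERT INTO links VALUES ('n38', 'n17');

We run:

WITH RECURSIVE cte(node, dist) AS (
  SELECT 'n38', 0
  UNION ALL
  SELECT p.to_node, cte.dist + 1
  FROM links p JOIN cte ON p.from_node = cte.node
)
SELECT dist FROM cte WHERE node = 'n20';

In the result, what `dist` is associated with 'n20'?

2

Base: (n38, dist=0).
Iteration 1: edges from {n38} -> (n17, dist=1).
Iteration 2: edges from {n17} -> (n20, dist=2).
Iteration 3: no outgoing edges from {n20}; recursion stops.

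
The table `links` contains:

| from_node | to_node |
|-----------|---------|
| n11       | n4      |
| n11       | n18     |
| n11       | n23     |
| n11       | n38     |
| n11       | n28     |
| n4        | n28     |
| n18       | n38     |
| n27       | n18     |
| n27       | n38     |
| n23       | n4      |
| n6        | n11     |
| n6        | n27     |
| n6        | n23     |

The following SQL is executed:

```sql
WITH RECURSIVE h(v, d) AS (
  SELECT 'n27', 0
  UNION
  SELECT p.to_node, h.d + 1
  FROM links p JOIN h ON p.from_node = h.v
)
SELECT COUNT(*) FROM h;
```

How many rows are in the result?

Base: (n27, d=0).
Iteration 1: edges from {n27} -> (n18, d=1), (n38, d=1).
Iteration 2: edges from {n18,n38} -> (n38, d=2).
Iteration 3: no outgoing edges from {n38}; recursion stops.
Total rows emitted: 4.

4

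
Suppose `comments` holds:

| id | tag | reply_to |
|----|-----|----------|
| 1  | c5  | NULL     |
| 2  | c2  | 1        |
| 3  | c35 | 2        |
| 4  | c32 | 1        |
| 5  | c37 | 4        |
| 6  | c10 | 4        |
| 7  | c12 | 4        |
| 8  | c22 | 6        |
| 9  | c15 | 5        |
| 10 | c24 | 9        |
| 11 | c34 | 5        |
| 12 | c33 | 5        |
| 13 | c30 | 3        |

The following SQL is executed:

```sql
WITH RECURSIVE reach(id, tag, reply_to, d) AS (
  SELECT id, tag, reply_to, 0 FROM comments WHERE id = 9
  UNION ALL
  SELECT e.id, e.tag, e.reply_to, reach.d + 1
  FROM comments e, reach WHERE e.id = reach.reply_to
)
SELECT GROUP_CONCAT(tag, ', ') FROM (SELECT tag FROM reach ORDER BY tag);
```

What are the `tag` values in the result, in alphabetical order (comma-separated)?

c15, c32, c37, c5

Base: id=9 (c15), reply_to=5, d 0.
Iteration 1: join on id=5 -> c37 (id 5, reply_to=4, d 1).
Iteration 2: join on id=4 -> c32 (id 4, reply_to=1, d 2).
Iteration 3: join on id=1 -> c5 (id 1, reply_to=NULL, d 3).
Iteration 4: reply_to is NULL; no match; recursion stops.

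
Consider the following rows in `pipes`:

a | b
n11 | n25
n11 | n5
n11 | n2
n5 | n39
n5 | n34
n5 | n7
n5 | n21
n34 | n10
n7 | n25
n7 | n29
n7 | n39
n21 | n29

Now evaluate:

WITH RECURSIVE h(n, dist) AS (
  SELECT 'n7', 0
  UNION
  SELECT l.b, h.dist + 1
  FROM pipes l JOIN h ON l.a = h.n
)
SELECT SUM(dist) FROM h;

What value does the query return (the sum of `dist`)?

Base: (n7, dist=0).
Iteration 1: edges from {n7} -> (n25, dist=1), (n29, dist=1), (n39, dist=1).
Iteration 2: no outgoing edges from {n25,n29,n39}; recursion stops.
SUM(dist) = 0 + 1 + 1 + 1 = 3.

3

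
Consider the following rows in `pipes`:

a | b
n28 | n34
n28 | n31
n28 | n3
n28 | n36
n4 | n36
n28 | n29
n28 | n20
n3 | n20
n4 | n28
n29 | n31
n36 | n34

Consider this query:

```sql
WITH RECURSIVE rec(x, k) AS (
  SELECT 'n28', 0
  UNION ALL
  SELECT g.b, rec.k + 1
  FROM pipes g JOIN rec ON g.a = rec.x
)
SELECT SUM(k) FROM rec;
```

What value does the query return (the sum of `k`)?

Base: (n28, k=0).
Iteration 1: edges from {n28} -> (n20, k=1), (n29, k=1), (n3, k=1), (n31, k=1), (n34, k=1), (n36, k=1).
Iteration 2: edges from {n20,n29,n3,n31,n34,n36} -> (n20, k=2), (n31, k=2), (n34, k=2).
Iteration 3: no outgoing edges from {n20,n31,n34}; recursion stops.
SUM(k) = 0 + 1 + 1 + 1 + 1 + 1 + 1 + 2 + 2 + 2 = 12.

12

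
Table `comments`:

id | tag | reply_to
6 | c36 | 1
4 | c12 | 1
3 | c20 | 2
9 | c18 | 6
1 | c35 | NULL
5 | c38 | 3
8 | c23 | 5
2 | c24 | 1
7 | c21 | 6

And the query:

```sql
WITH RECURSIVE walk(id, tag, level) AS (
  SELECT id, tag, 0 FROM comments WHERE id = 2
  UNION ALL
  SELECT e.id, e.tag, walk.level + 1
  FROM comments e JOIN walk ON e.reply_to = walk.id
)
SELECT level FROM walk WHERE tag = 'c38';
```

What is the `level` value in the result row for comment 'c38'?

2

Base: id=2 (c24) at level 0.
Iteration 1: rows with reply_to in {2} -> c20 (id 3, level 1).
Iteration 2: rows with reply_to in {3} -> c38 (id 5, level 2).
Iteration 3: rows with reply_to in {5} -> c23 (id 8, level 3).
Iteration 4: no rows with reply_to in {8}; recursion stops.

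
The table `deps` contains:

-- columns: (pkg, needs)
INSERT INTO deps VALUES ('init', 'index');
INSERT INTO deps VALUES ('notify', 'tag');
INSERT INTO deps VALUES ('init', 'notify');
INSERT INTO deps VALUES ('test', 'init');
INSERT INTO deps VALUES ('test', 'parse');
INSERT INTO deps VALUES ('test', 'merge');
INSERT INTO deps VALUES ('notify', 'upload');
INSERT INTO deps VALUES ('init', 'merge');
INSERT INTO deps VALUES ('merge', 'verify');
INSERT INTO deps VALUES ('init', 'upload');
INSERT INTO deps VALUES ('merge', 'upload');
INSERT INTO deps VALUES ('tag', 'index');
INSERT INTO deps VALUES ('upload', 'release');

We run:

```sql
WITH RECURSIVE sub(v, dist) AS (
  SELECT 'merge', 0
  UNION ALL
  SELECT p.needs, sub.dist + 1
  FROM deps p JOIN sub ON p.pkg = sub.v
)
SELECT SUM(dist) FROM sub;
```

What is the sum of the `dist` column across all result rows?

4

Base: (merge, dist=0).
Iteration 1: edges from {merge} -> (upload, dist=1), (verify, dist=1).
Iteration 2: edges from {upload,verify} -> (release, dist=2).
Iteration 3: no outgoing edges from {release}; recursion stops.
SUM(dist) = 0 + 1 + 1 + 2 = 4.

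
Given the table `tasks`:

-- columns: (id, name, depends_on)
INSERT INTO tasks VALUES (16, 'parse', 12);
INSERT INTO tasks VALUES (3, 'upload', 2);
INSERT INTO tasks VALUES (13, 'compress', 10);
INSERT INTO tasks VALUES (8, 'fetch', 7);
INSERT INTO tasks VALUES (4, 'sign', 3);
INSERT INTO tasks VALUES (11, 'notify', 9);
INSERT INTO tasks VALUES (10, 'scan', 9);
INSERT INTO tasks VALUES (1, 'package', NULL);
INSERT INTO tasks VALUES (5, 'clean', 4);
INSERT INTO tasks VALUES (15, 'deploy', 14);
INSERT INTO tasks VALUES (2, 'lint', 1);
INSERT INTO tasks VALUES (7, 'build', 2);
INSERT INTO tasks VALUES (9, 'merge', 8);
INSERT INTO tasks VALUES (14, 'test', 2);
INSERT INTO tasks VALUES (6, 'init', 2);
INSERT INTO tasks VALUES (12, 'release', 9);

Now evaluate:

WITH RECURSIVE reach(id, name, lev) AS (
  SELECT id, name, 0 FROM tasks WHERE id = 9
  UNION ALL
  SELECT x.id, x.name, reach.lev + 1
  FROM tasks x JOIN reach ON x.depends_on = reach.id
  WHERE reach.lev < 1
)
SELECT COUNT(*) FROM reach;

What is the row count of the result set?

4

Base: id=9 (merge) at lev 0.
Iteration 1: rows with depends_on in {9} -> scan (id 10, lev 1), notify (id 11, lev 1), release (id 12, lev 1).
Iteration 2: lev < 1 fails for all current rows; recursion stops.
Total rows emitted: 4.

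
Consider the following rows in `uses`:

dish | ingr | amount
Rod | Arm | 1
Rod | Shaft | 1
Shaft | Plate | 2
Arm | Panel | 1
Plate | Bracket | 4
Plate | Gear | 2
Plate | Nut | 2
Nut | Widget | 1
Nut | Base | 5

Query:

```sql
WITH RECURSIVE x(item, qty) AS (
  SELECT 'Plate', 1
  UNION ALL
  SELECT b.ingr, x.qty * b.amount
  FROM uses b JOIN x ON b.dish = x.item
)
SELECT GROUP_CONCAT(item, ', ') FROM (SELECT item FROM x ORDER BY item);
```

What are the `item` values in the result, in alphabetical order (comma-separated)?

Base, Bracket, Gear, Nut, Plate, Widget

Base: (Plate, qty=1).
Iteration 1: components of {Plate} -> Bracket = 1*4 = 4, Gear = 1*2 = 2, Nut = 1*2 = 2.
Iteration 2: components of {Bracket,Gear,Nut} -> Base = 2*5 = 10, Widget = 2*1 = 2.
Iteration 3: no further components; recursion stops.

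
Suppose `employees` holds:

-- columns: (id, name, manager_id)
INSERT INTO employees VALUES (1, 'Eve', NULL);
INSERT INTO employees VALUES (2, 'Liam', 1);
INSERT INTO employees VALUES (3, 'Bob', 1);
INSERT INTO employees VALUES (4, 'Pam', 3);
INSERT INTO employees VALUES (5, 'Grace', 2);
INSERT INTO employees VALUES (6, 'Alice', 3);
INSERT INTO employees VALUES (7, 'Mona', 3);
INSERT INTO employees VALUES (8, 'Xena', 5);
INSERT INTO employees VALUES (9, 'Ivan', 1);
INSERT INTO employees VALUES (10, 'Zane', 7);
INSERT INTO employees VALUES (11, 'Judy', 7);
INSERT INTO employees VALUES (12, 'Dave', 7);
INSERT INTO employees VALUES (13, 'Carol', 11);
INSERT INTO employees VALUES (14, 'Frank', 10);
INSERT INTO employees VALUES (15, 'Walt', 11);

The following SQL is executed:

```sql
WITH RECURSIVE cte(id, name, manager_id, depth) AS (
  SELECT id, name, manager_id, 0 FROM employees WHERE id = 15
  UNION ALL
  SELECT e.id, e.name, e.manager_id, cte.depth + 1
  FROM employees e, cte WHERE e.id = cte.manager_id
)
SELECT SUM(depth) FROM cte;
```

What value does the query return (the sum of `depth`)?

Base: id=15 (Walt), manager_id=11, depth 0.
Iteration 1: join on id=11 -> Judy (id 11, manager_id=7, depth 1).
Iteration 2: join on id=7 -> Mona (id 7, manager_id=3, depth 2).
Iteration 3: join on id=3 -> Bob (id 3, manager_id=1, depth 3).
Iteration 4: join on id=1 -> Eve (id 1, manager_id=NULL, depth 4).
Iteration 5: manager_id is NULL; no match; recursion stops.
SUM(depth) = 0 + 1 + 2 + 3 + 4 = 10.

10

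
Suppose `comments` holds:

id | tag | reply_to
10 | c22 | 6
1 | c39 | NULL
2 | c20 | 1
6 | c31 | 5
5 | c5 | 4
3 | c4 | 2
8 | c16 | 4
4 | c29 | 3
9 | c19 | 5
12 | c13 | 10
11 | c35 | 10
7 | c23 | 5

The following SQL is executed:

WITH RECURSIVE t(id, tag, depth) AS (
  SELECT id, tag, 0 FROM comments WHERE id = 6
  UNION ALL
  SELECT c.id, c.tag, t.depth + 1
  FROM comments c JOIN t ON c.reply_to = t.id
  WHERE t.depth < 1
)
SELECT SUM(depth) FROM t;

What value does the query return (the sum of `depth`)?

Base: id=6 (c31) at depth 0.
Iteration 1: rows with reply_to in {6} -> c22 (id 10, depth 1).
Iteration 2: depth < 1 fails for all current rows; recursion stops.
SUM(depth) = 0 + 1 = 1.

1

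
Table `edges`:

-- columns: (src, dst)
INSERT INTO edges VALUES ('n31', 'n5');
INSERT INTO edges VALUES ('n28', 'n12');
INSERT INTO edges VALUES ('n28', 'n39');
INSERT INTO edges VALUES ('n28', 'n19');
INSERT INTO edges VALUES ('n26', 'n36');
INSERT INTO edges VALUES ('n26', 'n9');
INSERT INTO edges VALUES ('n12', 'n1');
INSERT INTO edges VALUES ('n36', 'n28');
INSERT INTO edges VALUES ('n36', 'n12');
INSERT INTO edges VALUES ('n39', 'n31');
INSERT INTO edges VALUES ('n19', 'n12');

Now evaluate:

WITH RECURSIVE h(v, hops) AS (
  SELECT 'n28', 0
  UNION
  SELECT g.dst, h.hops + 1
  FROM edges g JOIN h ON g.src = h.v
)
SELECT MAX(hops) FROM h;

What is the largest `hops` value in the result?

Base: (n28, hops=0).
Iteration 1: edges from {n28} -> (n12, hops=1), (n19, hops=1), (n39, hops=1).
Iteration 2: edges from {n12,n19,n39} -> (n1, hops=2), (n12, hops=2), (n31, hops=2).
Iteration 3: edges from {n1,n12,n31} -> (n1, hops=3), (n5, hops=3).
Iteration 4: no outgoing edges from {n1,n5}; recursion stops.
hops values: 0, 1, 1, 1, 2, 2, 2, 3, 3; the maximum is 3.

3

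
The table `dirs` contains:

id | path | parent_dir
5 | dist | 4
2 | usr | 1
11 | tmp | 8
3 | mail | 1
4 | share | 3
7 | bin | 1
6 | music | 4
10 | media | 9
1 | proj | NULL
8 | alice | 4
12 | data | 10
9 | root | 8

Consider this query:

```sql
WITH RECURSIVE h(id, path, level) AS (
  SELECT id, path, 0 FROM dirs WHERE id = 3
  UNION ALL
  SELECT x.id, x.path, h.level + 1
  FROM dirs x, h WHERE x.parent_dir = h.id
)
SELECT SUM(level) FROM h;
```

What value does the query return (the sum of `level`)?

22

Base: id=3 (mail) at level 0.
Iteration 1: rows with parent_dir in {3} -> share (id 4, level 1).
Iteration 2: rows with parent_dir in {4} -> dist (id 5, level 2), music (id 6, level 2), alice (id 8, level 2).
Iteration 3: rows with parent_dir in {5,6,8} -> root (id 9, level 3), tmp (id 11, level 3).
Iteration 4: rows with parent_dir in {9,11} -> media (id 10, level 4).
Iteration 5: rows with parent_dir in {10} -> data (id 12, level 5).
Iteration 6: no rows with parent_dir in {12}; recursion stops.
SUM(level) = 0 + 1 + 2 + 2 + 2 + 3 + 3 + 4 + 5 = 22.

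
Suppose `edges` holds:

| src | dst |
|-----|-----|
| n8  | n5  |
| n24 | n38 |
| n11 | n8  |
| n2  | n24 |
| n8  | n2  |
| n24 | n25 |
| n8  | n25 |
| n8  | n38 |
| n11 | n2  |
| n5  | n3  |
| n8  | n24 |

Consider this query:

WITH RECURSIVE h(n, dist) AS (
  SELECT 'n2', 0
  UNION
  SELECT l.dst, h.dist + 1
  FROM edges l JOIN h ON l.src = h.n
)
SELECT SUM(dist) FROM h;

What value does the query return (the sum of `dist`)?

Base: (n2, dist=0).
Iteration 1: edges from {n2} -> (n24, dist=1).
Iteration 2: edges from {n24} -> (n25, dist=2), (n38, dist=2).
Iteration 3: no outgoing edges from {n25,n38}; recursion stops.
SUM(dist) = 0 + 1 + 2 + 2 = 5.

5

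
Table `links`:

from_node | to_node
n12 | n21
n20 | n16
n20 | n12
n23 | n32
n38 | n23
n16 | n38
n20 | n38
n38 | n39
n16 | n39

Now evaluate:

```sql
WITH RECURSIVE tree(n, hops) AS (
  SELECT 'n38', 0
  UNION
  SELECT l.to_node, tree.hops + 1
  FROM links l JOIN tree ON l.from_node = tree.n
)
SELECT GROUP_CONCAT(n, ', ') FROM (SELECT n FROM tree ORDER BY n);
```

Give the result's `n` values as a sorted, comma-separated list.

n23, n32, n38, n39

Base: (n38, hops=0).
Iteration 1: edges from {n38} -> (n23, hops=1), (n39, hops=1).
Iteration 2: edges from {n23,n39} -> (n32, hops=2).
Iteration 3: no outgoing edges from {n32}; recursion stops.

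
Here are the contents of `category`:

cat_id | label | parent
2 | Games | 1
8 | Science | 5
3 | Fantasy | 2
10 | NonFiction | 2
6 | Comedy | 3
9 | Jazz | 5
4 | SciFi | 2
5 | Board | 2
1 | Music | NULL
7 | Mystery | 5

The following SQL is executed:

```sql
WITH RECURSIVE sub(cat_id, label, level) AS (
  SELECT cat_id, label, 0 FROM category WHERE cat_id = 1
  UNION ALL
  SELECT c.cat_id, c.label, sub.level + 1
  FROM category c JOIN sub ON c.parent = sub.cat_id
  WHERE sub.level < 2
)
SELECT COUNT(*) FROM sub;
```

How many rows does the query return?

Base: cat_id=1 (Music) at level 0.
Iteration 1: rows with parent in {1} -> Games (id 2, level 1).
Iteration 2: rows with parent in {2} -> Fantasy (id 3, level 2), SciFi (id 4, level 2), Board (id 5, level 2), NonFiction (id 10, level 2).
Iteration 3: level < 2 fails for all current rows; recursion stops.
Total rows emitted: 6.

6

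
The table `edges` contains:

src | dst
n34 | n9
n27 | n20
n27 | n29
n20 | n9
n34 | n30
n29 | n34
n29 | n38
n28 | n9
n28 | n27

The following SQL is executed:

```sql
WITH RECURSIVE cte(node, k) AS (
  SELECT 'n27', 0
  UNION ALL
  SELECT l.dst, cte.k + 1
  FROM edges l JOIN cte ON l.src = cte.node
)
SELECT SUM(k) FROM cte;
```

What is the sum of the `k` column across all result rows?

Base: (n27, k=0).
Iteration 1: edges from {n27} -> (n20, k=1), (n29, k=1).
Iteration 2: edges from {n20,n29} -> (n34, k=2), (n38, k=2), (n9, k=2).
Iteration 3: edges from {n34,n38,n9} -> (n30, k=3), (n9, k=3).
Iteration 4: no outgoing edges from {n30,n9}; recursion stops.
SUM(k) = 0 + 1 + 1 + 2 + 2 + 2 + 3 + 3 = 14.

14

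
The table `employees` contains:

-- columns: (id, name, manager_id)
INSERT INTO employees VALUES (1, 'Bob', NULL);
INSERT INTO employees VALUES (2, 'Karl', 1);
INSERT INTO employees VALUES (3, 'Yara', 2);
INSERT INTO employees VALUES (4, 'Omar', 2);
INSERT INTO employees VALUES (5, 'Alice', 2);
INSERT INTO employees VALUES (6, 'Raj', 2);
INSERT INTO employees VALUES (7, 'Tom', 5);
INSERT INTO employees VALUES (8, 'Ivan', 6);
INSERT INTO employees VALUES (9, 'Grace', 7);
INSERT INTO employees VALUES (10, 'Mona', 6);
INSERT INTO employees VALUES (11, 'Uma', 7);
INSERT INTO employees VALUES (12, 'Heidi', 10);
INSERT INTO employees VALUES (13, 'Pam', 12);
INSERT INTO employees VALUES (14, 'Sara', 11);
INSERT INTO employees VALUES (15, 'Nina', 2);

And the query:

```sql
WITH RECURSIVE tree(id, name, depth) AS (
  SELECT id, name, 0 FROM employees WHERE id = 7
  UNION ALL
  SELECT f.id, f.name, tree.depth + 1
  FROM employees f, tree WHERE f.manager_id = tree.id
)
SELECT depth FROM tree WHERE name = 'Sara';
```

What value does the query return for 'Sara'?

2

Base: id=7 (Tom) at depth 0.
Iteration 1: rows with manager_id in {7} -> Grace (id 9, depth 1), Uma (id 11, depth 1).
Iteration 2: rows with manager_id in {9,11} -> Sara (id 14, depth 2).
Iteration 3: no rows with manager_id in {14}; recursion stops.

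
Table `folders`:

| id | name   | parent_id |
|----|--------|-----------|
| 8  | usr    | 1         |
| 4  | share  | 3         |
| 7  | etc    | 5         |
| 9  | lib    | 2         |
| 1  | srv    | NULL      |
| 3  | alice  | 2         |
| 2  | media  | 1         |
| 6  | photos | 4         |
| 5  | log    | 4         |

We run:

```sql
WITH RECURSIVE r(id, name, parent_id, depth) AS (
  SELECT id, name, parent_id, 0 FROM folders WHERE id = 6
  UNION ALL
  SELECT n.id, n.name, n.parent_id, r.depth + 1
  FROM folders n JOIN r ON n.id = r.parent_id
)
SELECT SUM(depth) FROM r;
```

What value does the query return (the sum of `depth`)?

Base: id=6 (photos), parent_id=4, depth 0.
Iteration 1: join on id=4 -> share (id 4, parent_id=3, depth 1).
Iteration 2: join on id=3 -> alice (id 3, parent_id=2, depth 2).
Iteration 3: join on id=2 -> media (id 2, parent_id=1, depth 3).
Iteration 4: join on id=1 -> srv (id 1, parent_id=NULL, depth 4).
Iteration 5: parent_id is NULL; no match; recursion stops.
SUM(depth) = 0 + 1 + 2 + 3 + 4 = 10.

10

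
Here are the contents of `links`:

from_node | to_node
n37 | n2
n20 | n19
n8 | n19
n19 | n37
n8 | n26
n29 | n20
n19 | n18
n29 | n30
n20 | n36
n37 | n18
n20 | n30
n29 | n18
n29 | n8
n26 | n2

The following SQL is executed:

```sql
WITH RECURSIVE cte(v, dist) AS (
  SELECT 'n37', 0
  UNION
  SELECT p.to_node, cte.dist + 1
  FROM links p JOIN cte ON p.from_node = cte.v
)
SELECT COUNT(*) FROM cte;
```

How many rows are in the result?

3

Base: (n37, dist=0).
Iteration 1: edges from {n37} -> (n18, dist=1), (n2, dist=1).
Iteration 2: no outgoing edges from {n18,n2}; recursion stops.
Total rows emitted: 3.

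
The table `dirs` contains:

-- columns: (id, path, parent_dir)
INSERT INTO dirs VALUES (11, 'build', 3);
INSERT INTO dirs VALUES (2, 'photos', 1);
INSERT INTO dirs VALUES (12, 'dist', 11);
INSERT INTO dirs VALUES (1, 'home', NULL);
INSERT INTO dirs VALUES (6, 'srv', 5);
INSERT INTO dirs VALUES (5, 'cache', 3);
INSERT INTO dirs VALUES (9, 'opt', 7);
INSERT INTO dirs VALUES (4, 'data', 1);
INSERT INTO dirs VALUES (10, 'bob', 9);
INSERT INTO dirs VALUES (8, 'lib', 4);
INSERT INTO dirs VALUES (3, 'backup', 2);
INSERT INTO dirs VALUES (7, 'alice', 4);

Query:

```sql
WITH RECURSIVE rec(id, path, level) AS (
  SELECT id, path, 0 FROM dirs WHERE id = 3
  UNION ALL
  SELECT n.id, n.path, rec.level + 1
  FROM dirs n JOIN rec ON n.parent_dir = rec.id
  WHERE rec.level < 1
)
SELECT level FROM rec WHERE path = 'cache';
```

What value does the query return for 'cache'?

1

Base: id=3 (backup) at level 0.
Iteration 1: rows with parent_dir in {3} -> cache (id 5, level 1), build (id 11, level 1).
Iteration 2: level < 1 fails for all current rows; recursion stops.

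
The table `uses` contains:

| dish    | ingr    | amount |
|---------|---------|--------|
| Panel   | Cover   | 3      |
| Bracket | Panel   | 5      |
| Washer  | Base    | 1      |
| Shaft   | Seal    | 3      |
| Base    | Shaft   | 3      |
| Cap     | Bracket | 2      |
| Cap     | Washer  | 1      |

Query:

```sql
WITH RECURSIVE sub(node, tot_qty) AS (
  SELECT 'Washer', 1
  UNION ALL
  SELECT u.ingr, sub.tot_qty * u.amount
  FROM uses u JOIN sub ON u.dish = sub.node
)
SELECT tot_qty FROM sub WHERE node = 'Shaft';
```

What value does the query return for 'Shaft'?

3

Base: (Washer, tot_qty=1).
Iteration 1: components of {Washer} -> Base = 1*1 = 1.
Iteration 2: components of {Base} -> Shaft = 1*3 = 3.
Iteration 3: components of {Shaft} -> Seal = 3*3 = 9.
Iteration 4: no further components; recursion stops.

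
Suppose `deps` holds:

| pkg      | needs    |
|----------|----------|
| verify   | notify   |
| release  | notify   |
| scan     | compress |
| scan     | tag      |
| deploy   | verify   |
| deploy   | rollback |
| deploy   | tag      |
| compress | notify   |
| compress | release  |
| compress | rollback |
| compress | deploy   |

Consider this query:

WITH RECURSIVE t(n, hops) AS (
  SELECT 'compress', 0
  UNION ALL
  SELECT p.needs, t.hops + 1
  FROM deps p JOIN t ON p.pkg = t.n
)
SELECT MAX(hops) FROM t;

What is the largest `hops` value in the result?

Base: (compress, hops=0).
Iteration 1: edges from {compress} -> (deploy, hops=1), (notify, hops=1), (release, hops=1), (rollback, hops=1).
Iteration 2: edges from {deploy,notify,release,rollback} -> (notify, hops=2), (rollback, hops=2), (tag, hops=2), (verify, hops=2).
Iteration 3: edges from {notify,rollback,tag,verify} -> (notify, hops=3).
Iteration 4: no outgoing edges from {notify}; recursion stops.
hops values: 0, 1, 1, 1, 1, 2, 2, 2, 2, 3; the maximum is 3.

3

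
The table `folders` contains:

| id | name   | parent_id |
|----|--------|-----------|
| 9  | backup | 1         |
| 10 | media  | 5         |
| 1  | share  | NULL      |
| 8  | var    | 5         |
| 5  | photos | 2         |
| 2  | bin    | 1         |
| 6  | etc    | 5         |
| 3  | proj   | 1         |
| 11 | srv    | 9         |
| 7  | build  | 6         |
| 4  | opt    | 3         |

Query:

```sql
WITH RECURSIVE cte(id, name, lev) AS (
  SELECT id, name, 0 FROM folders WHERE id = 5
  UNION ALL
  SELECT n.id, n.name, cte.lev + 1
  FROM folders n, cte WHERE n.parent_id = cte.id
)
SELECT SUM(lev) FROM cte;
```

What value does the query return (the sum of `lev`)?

5

Base: id=5 (photos) at lev 0.
Iteration 1: rows with parent_id in {5} -> etc (id 6, lev 1), var (id 8, lev 1), media (id 10, lev 1).
Iteration 2: rows with parent_id in {6,8,10} -> build (id 7, lev 2).
Iteration 3: no rows with parent_id in {7}; recursion stops.
SUM(lev) = 0 + 1 + 1 + 1 + 2 = 5.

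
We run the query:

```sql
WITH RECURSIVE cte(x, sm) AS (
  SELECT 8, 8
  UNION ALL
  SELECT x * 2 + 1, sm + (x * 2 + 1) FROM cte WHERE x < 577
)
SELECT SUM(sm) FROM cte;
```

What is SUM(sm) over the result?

Base: x=8, sm=8.
Iteration 1: 8 < 577 holds -> x = 8 * 2 + 1 = 17, sm = 8 + 17 = 25.
Iteration 2: 17 < 577 holds -> x = 17 * 2 + 1 = 35, sm = 25 + 35 = 60.
Iteration 3: 35 < 577 holds -> x = 35 * 2 + 1 = 71, sm = 60 + 71 = 131.
Iteration 4: 71 < 577 holds -> x = 71 * 2 + 1 = 143, sm = 131 + 143 = 274.
Iteration 5: 143 < 577 holds -> x = 143 * 2 + 1 = 287, sm = 274 + 287 = 561.
Iteration 6: 287 < 577 holds -> x = 287 * 2 + 1 = 575, sm = 561 + 575 = 1136.
Iteration 7: 575 < 577 holds -> x = 575 * 2 + 1 = 1151, sm = 1136 + 1151 = 2287.
Iteration 8: 1151 < 577 fails; recursion stops.
SUM(sm) = 8 + 25 + 60 + 131 + 274 + 561 + 1136 + 2287 = 4482.

4482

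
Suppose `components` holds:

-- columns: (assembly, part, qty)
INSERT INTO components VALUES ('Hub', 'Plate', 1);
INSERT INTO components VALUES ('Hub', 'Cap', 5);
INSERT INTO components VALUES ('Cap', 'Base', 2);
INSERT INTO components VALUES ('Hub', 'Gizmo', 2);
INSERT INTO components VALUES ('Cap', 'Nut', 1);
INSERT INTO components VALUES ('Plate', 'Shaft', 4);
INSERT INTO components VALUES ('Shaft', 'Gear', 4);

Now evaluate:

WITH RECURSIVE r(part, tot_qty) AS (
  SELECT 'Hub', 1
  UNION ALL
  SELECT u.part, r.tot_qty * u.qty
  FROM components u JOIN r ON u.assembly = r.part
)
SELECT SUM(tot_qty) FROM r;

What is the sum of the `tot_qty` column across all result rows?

44

Base: (Hub, tot_qty=1).
Iteration 1: components of {Hub} -> Cap = 1*5 = 5, Gizmo = 1*2 = 2, Plate = 1*1 = 1.
Iteration 2: components of {Cap,Gizmo,Plate} -> Base = 5*2 = 10, Nut = 5*1 = 5, Shaft = 1*4 = 4.
Iteration 3: components of {Base,Nut,Shaft} -> Gear = 4*4 = 16.
Iteration 4: no further components; recursion stops.
SUM(tot_qty) = 1 + 1 + 5 + 2 + 4 + 10 + 5 + 16 = 44.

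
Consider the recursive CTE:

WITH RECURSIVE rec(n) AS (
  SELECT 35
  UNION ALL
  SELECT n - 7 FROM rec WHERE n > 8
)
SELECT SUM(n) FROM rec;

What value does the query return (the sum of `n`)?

105

Base: n=35.
Iteration 1: 35 > 8 holds -> n = 35 - 7 = 28.
Iteration 2: 28 > 8 holds -> n = 28 - 7 = 21.
Iteration 3: 21 > 8 holds -> n = 21 - 7 = 14.
Iteration 4: 14 > 8 holds -> n = 14 - 7 = 7.
Iteration 5: 7 > 8 fails; recursion stops.
SUM(n) = 35 + 28 + 21 + 14 + 7 = 105.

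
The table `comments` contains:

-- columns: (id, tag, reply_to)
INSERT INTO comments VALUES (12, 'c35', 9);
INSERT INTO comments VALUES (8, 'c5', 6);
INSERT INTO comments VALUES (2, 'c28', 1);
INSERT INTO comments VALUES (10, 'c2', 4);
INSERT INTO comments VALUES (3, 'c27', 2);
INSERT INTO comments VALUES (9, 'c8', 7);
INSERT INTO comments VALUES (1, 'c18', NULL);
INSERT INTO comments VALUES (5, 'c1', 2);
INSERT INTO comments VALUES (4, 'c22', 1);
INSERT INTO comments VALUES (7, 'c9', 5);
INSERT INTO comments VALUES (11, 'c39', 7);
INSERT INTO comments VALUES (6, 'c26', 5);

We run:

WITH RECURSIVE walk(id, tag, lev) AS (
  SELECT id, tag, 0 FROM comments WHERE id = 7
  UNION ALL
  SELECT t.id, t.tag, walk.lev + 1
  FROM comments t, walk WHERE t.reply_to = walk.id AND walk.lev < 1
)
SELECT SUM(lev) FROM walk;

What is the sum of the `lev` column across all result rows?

Base: id=7 (c9) at lev 0.
Iteration 1: rows with reply_to in {7} -> c8 (id 9, lev 1), c39 (id 11, lev 1).
Iteration 2: lev < 1 fails for all current rows; recursion stops.
SUM(lev) = 0 + 1 + 1 = 2.

2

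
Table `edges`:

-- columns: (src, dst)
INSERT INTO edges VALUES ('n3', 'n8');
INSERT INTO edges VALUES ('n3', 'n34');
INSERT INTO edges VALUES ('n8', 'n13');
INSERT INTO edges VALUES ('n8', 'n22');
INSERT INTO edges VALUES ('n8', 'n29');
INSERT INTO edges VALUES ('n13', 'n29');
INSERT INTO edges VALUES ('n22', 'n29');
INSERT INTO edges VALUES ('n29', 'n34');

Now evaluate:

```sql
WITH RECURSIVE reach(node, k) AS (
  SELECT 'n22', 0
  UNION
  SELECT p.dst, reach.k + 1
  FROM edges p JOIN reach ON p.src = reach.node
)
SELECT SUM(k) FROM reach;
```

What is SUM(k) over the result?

Base: (n22, k=0).
Iteration 1: edges from {n22} -> (n29, k=1).
Iteration 2: edges from {n29} -> (n34, k=2).
Iteration 3: no outgoing edges from {n34}; recursion stops.
SUM(k) = 0 + 1 + 2 = 3.

3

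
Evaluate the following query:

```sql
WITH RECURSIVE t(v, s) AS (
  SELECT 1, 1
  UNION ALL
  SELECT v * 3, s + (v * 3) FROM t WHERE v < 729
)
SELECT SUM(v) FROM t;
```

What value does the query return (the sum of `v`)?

Base: v=1, s=1.
Iteration 1: 1 < 729 holds -> v = 1 * 3 = 3, s = 1 + 3 = 4.
Iteration 2: 3 < 729 holds -> v = 3 * 3 = 9, s = 4 + 9 = 13.
Iteration 3: 9 < 729 holds -> v = 9 * 3 = 27, s = 13 + 27 = 40.
Iteration 4: 27 < 729 holds -> v = 27 * 3 = 81, s = 40 + 81 = 121.
Iteration 5: 81 < 729 holds -> v = 81 * 3 = 243, s = 121 + 243 = 364.
Iteration 6: 243 < 729 holds -> v = 243 * 3 = 729, s = 364 + 729 = 1093.
Iteration 7: 729 < 729 fails; recursion stops.
SUM(v) = 1 + 3 + 9 + 27 + 81 + 243 + 729 = 1093.

1093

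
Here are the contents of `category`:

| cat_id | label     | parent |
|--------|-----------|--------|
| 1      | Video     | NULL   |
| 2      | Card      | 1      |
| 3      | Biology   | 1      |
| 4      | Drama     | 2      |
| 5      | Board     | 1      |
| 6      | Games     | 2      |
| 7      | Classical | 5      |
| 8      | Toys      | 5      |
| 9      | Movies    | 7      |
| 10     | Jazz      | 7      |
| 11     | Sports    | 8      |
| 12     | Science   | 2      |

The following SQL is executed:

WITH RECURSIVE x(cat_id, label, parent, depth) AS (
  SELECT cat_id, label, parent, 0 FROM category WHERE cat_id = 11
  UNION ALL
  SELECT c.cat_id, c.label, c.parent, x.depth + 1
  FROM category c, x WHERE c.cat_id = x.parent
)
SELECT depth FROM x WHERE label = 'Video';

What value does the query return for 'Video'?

3

Base: cat_id=11 (Sports), parent=8, depth 0.
Iteration 1: join on cat_id=8 -> Toys (id 8, parent=5, depth 1).
Iteration 2: join on cat_id=5 -> Board (id 5, parent=1, depth 2).
Iteration 3: join on cat_id=1 -> Video (id 1, parent=NULL, depth 3).
Iteration 4: parent is NULL; no match; recursion stops.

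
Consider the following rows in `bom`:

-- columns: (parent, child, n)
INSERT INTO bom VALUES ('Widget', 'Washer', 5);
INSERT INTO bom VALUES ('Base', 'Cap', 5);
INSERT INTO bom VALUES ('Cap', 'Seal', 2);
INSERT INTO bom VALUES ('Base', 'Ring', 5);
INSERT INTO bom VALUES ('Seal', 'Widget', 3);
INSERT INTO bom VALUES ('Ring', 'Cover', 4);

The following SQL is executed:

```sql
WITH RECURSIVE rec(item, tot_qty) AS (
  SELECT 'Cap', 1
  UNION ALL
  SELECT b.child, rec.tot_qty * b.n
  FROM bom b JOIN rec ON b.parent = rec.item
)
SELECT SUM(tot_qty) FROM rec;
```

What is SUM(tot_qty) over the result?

39

Base: (Cap, tot_qty=1).
Iteration 1: components of {Cap} -> Seal = 1*2 = 2.
Iteration 2: components of {Seal} -> Widget = 2*3 = 6.
Iteration 3: components of {Widget} -> Washer = 6*5 = 30.
Iteration 4: no further components; recursion stops.
SUM(tot_qty) = 1 + 2 + 6 + 30 = 39.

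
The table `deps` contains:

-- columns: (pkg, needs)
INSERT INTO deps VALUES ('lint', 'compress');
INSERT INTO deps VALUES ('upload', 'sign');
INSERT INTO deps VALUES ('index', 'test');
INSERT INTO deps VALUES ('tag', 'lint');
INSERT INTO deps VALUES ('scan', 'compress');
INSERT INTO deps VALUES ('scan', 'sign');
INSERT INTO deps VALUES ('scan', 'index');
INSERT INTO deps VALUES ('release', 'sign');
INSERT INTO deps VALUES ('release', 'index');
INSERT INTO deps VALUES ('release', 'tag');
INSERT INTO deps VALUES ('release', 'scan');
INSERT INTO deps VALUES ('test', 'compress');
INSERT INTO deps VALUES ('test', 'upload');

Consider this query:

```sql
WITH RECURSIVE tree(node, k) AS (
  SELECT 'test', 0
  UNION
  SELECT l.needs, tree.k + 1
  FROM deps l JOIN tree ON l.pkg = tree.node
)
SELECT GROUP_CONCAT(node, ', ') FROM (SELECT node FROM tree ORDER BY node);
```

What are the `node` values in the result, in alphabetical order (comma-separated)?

Base: (test, k=0).
Iteration 1: edges from {test} -> (compress, k=1), (upload, k=1).
Iteration 2: edges from {compress,upload} -> (sign, k=2).
Iteration 3: no outgoing edges from {sign}; recursion stops.

compress, sign, test, upload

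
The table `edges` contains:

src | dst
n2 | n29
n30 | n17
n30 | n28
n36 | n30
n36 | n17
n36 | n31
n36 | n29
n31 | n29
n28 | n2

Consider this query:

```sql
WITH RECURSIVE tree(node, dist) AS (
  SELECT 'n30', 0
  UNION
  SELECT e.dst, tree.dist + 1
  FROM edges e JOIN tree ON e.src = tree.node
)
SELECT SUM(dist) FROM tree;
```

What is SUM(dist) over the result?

Base: (n30, dist=0).
Iteration 1: edges from {n30} -> (n17, dist=1), (n28, dist=1).
Iteration 2: edges from {n17,n28} -> (n2, dist=2).
Iteration 3: edges from {n2} -> (n29, dist=3).
Iteration 4: no outgoing edges from {n29}; recursion stops.
SUM(dist) = 0 + 1 + 1 + 2 + 3 = 7.

7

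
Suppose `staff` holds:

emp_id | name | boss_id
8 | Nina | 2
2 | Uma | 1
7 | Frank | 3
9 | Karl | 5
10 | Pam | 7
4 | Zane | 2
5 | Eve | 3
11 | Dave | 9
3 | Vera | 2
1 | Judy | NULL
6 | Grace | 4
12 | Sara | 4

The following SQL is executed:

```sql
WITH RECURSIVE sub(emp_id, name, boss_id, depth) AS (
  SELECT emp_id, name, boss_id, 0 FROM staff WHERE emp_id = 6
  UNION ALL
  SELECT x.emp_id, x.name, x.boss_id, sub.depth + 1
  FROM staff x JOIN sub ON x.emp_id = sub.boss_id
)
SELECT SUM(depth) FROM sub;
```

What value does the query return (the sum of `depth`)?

6

Base: emp_id=6 (Grace), boss_id=4, depth 0.
Iteration 1: join on emp_id=4 -> Zane (id 4, boss_id=2, depth 1).
Iteration 2: join on emp_id=2 -> Uma (id 2, boss_id=1, depth 2).
Iteration 3: join on emp_id=1 -> Judy (id 1, boss_id=NULL, depth 3).
Iteration 4: boss_id is NULL; no match; recursion stops.
SUM(depth) = 0 + 1 + 2 + 3 = 6.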